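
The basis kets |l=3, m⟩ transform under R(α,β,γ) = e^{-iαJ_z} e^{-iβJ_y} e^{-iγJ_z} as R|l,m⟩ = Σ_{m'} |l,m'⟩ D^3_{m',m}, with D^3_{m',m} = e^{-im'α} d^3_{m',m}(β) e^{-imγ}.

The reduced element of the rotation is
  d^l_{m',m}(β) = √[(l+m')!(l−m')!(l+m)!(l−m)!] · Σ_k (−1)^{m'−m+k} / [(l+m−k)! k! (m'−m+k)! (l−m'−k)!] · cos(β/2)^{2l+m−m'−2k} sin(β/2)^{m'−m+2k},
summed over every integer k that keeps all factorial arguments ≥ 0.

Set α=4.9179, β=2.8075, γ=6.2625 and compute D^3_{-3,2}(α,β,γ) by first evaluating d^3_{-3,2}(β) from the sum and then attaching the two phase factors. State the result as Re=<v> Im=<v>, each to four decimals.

Re=-0.2322 Im=0.3005

First d^3_{-3,2}(β=2.8075), then the phase factors e^{-i(-3)α} and e^{-i(2)γ}:
With c≡cos(β/2)=0.166271 and s≡sin(β/2)=0.986080, N=[1·720·120·1]^{1/2}=293.938769
k∈{5} keeps every argument non-negative
  k=5: (−1)^0·293.9388/(120)·0.1663^1·0.9861^5 = +0.379710
d^3_{-3,2}(2.8075) = +0.379710
Attach z-rotation phases: D = e^{-i(-3)(4.9179)}·(+0.379710)·e^{-i(2)(6.2625)} = -0.232177+0.300455i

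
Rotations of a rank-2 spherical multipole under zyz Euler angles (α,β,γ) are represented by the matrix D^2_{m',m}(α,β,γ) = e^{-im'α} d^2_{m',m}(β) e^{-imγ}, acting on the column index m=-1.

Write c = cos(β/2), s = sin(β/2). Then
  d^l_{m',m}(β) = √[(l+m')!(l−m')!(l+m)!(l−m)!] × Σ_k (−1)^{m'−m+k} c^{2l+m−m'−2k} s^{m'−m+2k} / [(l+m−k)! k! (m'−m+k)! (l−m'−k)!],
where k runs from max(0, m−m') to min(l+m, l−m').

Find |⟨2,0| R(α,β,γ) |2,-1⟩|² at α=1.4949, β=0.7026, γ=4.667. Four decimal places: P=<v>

P=0.3648

First d^2_{0,-1}(β=0.7026), then the phase factors e^{-i(0)α} and e^{-i(-1)γ}:
Half-angle: c=0.938926, s=0.344119. N=√(2·2·1·6)=4.898979
k: max(0,(-1)−(0))=0 … min(2+(-1),2−(0))=1
  k=0: (−1)^1·4.8990/(2)·0.9389^3·0.3441^1 = -0.697715
  k=1: (−1)^2·4.8990/(2)·0.9389^1·0.3441^3 = +0.093720
d^2_{0,-1}(0.7026) = -0.697715 +0.093720 = -0.603995
|D^2_{0,-1}|² = |d^2_{0,-1}(β)|² = (-0.603995)² = 0.364810 (the z-rotation phases have unit modulus)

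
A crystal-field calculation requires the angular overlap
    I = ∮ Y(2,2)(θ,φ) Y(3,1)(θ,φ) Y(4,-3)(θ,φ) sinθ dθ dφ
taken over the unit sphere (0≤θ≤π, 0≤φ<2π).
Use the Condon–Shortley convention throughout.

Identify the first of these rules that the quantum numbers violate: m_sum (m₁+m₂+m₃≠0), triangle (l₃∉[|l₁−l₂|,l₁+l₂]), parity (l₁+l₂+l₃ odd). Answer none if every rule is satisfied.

Σmᵢ = 0  ✓
l₃∈[|l₁−l₂|,l₁+l₂]=[1,5], have l₃=4  ✓
Σlᵢ = 9 ⇒ odd  ✗

parity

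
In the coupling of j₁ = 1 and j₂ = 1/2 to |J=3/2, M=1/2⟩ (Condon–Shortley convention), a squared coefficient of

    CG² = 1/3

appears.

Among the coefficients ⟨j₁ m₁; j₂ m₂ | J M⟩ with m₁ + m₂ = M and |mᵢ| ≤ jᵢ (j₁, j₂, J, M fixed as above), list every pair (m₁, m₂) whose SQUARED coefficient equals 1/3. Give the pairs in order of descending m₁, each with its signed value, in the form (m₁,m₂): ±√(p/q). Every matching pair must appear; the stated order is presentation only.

(1,-1/2): +√(1/3)

Admissible pairs with m₁+m₂ = M = 1/2: (0,1/2), (1,-1/2)
  (m₁,m₂)=(1,-1/2): CG² = 1/3, CG = +√(1/3)   ← matches the target
  (m₁,m₂)=(0,1/2): CG² = 2/3, CG = +√(2/3)
Pairs with CG² = 1/3: (1,-1/2): +√(1/3)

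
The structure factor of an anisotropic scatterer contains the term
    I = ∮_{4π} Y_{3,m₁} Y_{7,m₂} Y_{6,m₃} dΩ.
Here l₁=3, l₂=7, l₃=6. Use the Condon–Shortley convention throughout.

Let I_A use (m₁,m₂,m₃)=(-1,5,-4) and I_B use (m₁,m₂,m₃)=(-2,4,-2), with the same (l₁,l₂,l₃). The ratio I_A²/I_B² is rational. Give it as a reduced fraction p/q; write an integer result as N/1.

841/300

l's match ⇒ only the (l;m) 3-j factors differ between A and B.
A: triangle coeff Δ(3,7,6) = 1/2042040; Σ_t [2,4]: t=2:+1/29030400 t=3:−1/2177280 t=4:+1/3870720 = -29/174182400; (3j)²=841/185640 [(3 7 6; -1 5 -4)], sign=-1
B: triangle coeff Δ(3,7,6) = 1/2042040; Σ_t [3,4]: t=3:−1/967680 t=4:+1/725760 = 1/2903040; (3j)²=5/3094 [(3 7 6; -2 4 -2)], sign=+1
I_A²/I_B² = (841/185640)/(5/3094) = 841/300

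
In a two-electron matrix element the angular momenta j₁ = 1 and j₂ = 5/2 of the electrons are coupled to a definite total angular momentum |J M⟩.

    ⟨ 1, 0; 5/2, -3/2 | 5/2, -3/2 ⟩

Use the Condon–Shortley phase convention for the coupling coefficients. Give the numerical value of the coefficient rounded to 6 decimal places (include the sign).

+√(9/35) ≈ +0.507093

triangle: 1!*1!*4!/7! = 24/5040
(j±m)!: 1!*1!*1!*4!*1!*4! = 576
prefactor² = (2J+1)*Δ*N² = 576/35
  k=0: +1/(0!*1!*1!*1!*0!*3!) = 1/6
  k=1: −1/(1!*0!*0!*0!*1!*4!) = -1/24
Σ = 1/8  ⇒  CG² = 576/35*(1/8)² = 9/35
CG = +√(9/35) = +0.507093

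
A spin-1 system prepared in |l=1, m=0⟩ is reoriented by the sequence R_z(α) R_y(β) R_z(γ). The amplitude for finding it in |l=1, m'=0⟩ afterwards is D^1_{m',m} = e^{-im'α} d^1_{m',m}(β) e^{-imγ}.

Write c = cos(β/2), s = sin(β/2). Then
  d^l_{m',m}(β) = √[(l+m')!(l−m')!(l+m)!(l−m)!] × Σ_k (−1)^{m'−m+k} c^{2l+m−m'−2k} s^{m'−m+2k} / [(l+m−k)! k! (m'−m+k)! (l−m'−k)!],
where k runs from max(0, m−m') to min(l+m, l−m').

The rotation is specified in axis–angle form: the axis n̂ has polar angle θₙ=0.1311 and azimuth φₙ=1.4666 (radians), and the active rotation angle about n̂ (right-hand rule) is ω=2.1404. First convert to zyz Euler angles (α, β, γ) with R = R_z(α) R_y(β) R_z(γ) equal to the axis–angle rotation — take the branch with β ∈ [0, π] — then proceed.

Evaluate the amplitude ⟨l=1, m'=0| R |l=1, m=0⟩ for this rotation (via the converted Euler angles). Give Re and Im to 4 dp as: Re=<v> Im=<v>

Re=0.9737 Im=0.0000

Axis–angle → zyz. n̂ = (sinθₙcosφₙ, sinθₙsinφₙ, cosθₙ) = (+0.013596, +0.130016, +0.991419), ω = 2.1404.
R = I cosω + sinω [n̂]ₓ + (1−cosω) n̂n̂ᵀ gives
  R = [-0.539014, -0.832167, +0.130238; +0.837609, -0.513278, +0.186966; -0.088739, +0.209865, +0.973695]
β = atan2(√(R₁₃²+R₂₃²), R₃₃) = 0.229875; α = atan2(R₂₃, R₁₃) mod 2π = 0.962366; γ = atan2(R₃₂, −R₃₁) mod 2π = 1.170759
First d^1_{0,0}(β=0.2299), then the phase factors e^{-i(0)α} and e^{-i(0)γ}:
c=cos(0.229875/2)=0.993402, s=sin(0.229875/2)=0.114684; N=√[1·1·1·1]=1.000000
k: max(0,(0)−(0))=0 … min(1+(0),1−(0))=1
  k=0: (−1)^0·1.0000/(1)·0.9934^2·0.1147^0 = +0.986847
  k=1: (−1)^1·1.0000/(1)·0.9934^0·0.1147^2 = -0.013153
d^1_{0,0}(0.2299) = +0.986847 -0.013153 = +0.973695
Attach z-rotation phases: D = e^{-i(0)(0.9624)}·(+0.973695)·e^{-i(0)(1.1708)} = +0.973695+0.000000i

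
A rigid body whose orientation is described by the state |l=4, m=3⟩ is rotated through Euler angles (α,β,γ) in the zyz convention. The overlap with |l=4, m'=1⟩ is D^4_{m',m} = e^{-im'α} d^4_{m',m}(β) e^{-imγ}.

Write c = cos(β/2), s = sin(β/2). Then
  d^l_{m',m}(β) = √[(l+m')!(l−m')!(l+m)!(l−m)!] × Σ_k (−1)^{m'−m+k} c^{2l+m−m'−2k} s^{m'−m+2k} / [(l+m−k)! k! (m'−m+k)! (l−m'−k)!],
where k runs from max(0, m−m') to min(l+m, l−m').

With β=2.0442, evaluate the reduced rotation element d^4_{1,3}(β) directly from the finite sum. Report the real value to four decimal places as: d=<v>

d^4_{1,3}(β=2.0442) via the finite sum:
c=cos(2.044200/2)=0.521575, s=sin(2.044200/2)=0.853205; N=√[120·6·5040·1]=1904.940944
Admissible k: 2..3 (factorial args all ≥0)
  k=2: (−1)^0·1904.9409/(240)·0.5216^6·0.8532^2 = +0.116327
  k=3: (−1)^1·1904.9409/(144)·0.5216^4·0.8532^4 = -0.518802
d^4_{1,3}(2.0442) = +0.116327 -0.518802 = -0.402475

d=-0.4025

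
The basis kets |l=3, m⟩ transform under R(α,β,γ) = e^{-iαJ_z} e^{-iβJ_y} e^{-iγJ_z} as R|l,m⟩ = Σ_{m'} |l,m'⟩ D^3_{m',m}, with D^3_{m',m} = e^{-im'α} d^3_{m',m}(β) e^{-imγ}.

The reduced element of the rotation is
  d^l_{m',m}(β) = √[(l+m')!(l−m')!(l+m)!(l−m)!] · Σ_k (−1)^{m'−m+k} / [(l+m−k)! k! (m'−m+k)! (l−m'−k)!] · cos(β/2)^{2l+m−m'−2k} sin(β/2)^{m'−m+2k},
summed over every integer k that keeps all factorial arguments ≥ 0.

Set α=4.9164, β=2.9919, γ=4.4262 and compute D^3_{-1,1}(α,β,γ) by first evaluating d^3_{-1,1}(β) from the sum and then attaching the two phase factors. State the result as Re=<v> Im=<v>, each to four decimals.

Re=0.8287 Im=0.4422

First d^3_{-1,1}(β=2.9919), then the phase factors e^{-i(-1)α} and e^{-i(1)γ}:
With c≡cos(β/2)=0.074776 and s≡sin(β/2)=0.997200, N=[2·24·24·2]^{1/2}=48.000000
k∈{2,3,4} keeps every argument non-negative
  k=2: (−1)^0·48.0000/(8)·0.0748^4·0.9972^2 = +0.000187
  k=3: (−1)^1·48.0000/(6)·0.0748^2·0.9972^4 = -0.044233
  k=4: (−1)^2·48.0000/(48)·0.0748^0·0.9972^6 = +0.983319
d^3_{-1,1}(2.9919) = +0.000187 -0.044233 +0.983319 = +0.939272
Phases: e^{-i·(-1)·4.9164}=+0.202599-0.979262i, e^{-i·(1)·4.4262}=-0.282298+0.959327i ⇒ D=+0.828662+0.442212i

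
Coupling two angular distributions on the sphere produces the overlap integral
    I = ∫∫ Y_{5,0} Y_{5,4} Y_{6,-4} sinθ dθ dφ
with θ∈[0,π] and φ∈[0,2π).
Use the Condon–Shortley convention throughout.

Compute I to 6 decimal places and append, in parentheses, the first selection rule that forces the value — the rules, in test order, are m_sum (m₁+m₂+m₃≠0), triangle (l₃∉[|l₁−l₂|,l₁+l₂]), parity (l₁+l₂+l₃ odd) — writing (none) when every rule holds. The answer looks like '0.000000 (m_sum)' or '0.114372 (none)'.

-0.082328 (none)

Rules hold: Σm=0, L=16 even, 0≤6≤10.
N = 11·11·13 = 1573
Δ = 4!·6!·6!/17! = 1/28588560
Racah Σ t=0..4: t=0:+1/345600 t=1:−1/13824 t=2:+1/5184 t=3:−1/13824 t=4:+1/345600 = 7/129600
⇒ 3j(5 5 6; 0 0 0)² = 80/7293, sgn +1
Racah Σ t=3..4: t=3:−1/207360 t=4:+1/345600 = -1/518400
⇒ 3j(5 5 6; 0 4 -4)² = 12/2431, sgn -1
4πI² = N·(3j₀)²·(3jₘ)² = 320/3757
I = -1·√(0.0851743/4π) = -0.08232836
No selection rule forces the value: the integral is nonzero (none).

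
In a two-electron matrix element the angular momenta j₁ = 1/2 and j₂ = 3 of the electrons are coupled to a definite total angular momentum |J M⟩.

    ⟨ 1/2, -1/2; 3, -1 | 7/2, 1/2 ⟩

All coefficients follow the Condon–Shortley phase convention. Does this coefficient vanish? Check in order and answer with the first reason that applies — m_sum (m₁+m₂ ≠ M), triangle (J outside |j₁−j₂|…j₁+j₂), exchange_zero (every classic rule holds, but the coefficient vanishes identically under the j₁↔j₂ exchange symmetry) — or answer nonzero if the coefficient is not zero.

m_sum

m-sum: m₁+m₂ = -1/2+(-1) = -3/2, M = 1/2  ✗ ⇒ coefficient is 0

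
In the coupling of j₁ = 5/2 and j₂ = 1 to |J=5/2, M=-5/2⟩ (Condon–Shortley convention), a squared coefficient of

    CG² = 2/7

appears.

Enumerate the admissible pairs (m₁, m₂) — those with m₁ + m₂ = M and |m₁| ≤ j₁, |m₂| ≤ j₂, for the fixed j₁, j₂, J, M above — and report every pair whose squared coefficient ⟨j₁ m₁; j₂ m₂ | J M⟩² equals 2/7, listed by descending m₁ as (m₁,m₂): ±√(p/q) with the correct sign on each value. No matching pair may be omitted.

(-3/2,-1): +√(2/7)

Admissible pairs with m₁+m₂ = M = -5/2: (-5/2,0), (-3/2,-1)
  (m₁,m₂)=(-3/2,-1): CG² = 2/7, CG = +√(2/7)   ← matches the target
  (m₁,m₂)=(-5/2,0): CG² = 5/7, CG = −√(5/7)
Pairs with CG² = 2/7: (-3/2,-1): +√(2/7)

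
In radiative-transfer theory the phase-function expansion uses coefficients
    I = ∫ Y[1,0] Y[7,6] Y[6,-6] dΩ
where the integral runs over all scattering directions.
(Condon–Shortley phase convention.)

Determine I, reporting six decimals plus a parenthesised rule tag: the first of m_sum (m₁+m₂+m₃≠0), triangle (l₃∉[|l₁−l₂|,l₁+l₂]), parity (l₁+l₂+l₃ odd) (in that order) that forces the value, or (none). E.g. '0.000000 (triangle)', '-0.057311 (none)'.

m-sum 0 ✓  L=14 even ✓  6≤6≤8 ✓
Π(2lᵢ+1) = 3×15×13 = 585
triangle coeff Δ(1,7,6) = 1/1365
Σ_t [1,1]: t=1:−1/518400 = -1/518400
(3j)²=7/195 [(1 7 6; 0 0 0)], sign=-1
Σ_t [1,1]: t=1:−1/479001600 = -1/479001600
(3j)²=1/105 [(1 7 6; 0 6 -6)], sign=-1
⇒ 4πI² = 1/5
I = (+1)√(1/5/(4π)) = 0.12615663
No selection rule forces the value: the integral is nonzero (none).

0.126157 (none)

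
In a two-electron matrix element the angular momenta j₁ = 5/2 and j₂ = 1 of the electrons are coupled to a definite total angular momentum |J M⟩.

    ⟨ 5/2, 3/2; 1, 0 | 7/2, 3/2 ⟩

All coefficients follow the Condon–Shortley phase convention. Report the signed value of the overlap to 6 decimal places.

+√(10/21) ≈ +0.690066

√[8·0!5!2!/8! · 4!1!1!1!5!2!] = √(1920/7)
  +(−1)^0/∏(0,0,1,1,4,1)! = 1/24  (running 1/24)
⟨..|..⟩ = √(1920/7)·(1/24) = +0.690066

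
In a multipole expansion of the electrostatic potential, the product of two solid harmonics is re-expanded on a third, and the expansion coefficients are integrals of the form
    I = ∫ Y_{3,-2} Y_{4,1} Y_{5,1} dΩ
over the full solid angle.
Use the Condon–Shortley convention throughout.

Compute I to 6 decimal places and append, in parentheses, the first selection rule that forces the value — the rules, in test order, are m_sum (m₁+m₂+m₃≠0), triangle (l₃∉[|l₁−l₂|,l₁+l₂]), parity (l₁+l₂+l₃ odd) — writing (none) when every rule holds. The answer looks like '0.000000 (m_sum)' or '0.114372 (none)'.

m-sum 0 ✓  L=12 even ✓  1≤5≤7 ✓
Π(2lᵢ+1) = 7×9×11 = 693
triangle coeff Δ(3,4,5) = 1/180180
Σ_t [0,2]: t=0:+1/576 t=1:−1/144 t=2:+1/576 = -1/288
(3j)²=20/1001 [(3 4 5; 0 0 0)], sign=+1
Σ_t [1,2]: t=1:−1/1152 t=2:+1/432 = 5/3456
(3j)²=625/36036 [(3 4 5; -2 1 1)], sign=+1
⇒ 4πI² = 3125/13013
I = (+1)√(3125/13013/(4π)) = 0.13823925
No selection rule forces the value: the integral is nonzero (none).

0.138239 (none)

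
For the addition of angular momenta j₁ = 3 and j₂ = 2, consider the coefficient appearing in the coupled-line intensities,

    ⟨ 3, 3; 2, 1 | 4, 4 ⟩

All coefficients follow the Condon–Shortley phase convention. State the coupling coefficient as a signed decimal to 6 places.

+0.774597  (= +√(3/5))

j₁+j₂−J=1  J+j₁−j₂=5  J−j₁+j₂=3  j₁+j₂+J+1=10
(j₁±m₁, j₂±m₂, J±M) = (6,0,3,1,8,0)
P² = 311040
sum k=0..0:
  [0] +1/720 = 1/720
S = 1/720
C² = P²·S² = 3/5 ; C = +0.774597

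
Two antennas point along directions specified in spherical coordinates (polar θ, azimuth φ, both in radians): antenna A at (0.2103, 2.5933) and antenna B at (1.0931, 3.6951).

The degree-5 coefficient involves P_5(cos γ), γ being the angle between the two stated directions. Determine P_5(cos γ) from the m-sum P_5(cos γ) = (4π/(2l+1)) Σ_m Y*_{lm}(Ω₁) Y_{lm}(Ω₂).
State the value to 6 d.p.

Addition theorem: P_5(cos γ) = (4π/11) Σ_m Y*_{lm}(Ω₁) Y_{lm}(Ω₂), m = −5…5:
  term(m=-5) = 0.00003 + 0.00003j   from Y*(Ω₁)=0.00017 + 0.00007j, Y(Ω₂)=0.23863 + 0.09367j
  term(m=-4) = -0.00034 + 0.00109j   from Y*(Ω₁)=-0.00159 - 0.00221j, Y(Ω₂)=-0.25171 - 0.33581j
  term(m=-3) = -0.00516 + 0.00085j   from Y*(Ω₁)=0.00177 + 0.02388j, Y(Ω₂)=0.01959 + 0.21771j
  term(m=-2) = 0.01795 + 0.02448j   from Y*(Ω₁)=0.06165 - 0.12011j, Y(Ω₂)=-0.10058 + 0.20110j
  term(m=-1) = -0.05984 + 0.11810j   from Y*(Ω₁)=-0.38913 + 0.23766j, Y(Ω₂)=0.24701 - 0.15264j
  term(m=+0) = 0.10545 + 0.00000j   from Y*(Ω₁)=0.64956 + 0.00000j, Y(Ω₂)=0.16234 + 0.00000j
  term(m=+1) = -0.05984 - 0.11810j   from Y*(Ω₁)=0.38913 + 0.23766j, Y(Ω₂)=-0.24701 - 0.15264j
  term(m=+2) = 0.01795 - 0.02448j   from Y*(Ω₁)=0.06165 + 0.12011j, Y(Ω₂)=-0.10058 - 0.20110j
  term(m=+3) = -0.00516 - 0.00085j   from Y*(Ω₁)=-0.00177 + 0.02388j, Y(Ω₂)=-0.01959 + 0.21771j
  term(m=+4) = -0.00034 - 0.00109j   from Y*(Ω₁)=-0.00159 + 0.00221j, Y(Ω₂)=-0.25171 + 0.33581j
  term(m=+5) = 0.00003 - 0.00003j   from Y*(Ω₁)=-0.00017 + 0.00007j, Y(Ω₂)=-0.23863 + 0.09367j
Accumulated sum 0.01073 - 0.00000j; after 4π/(2l+1) scaling, 0.01225 - 0.00000j ⇒ P_5 = 0.012253

0.012253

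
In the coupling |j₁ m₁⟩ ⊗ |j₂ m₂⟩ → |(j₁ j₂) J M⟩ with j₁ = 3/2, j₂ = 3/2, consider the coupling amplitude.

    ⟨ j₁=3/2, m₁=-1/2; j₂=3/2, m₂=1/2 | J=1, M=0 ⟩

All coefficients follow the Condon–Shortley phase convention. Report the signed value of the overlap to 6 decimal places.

−√(1/20) ≈ -0.223607

j₁+j₂−J=2  J+j₁−j₂=1  J−j₁+j₂=1  j₁+j₂+J+1=5
(j₁±m₁, j₂±m₂, J±M) = (1,2,2,1,1,1)
P² = 1/5
sum k=1..2:
  [1] −1/1 = -1
  [2] +1/2 = 1/2
S = -1/2
C² = P²·S² = 1/20 ; C = -0.223607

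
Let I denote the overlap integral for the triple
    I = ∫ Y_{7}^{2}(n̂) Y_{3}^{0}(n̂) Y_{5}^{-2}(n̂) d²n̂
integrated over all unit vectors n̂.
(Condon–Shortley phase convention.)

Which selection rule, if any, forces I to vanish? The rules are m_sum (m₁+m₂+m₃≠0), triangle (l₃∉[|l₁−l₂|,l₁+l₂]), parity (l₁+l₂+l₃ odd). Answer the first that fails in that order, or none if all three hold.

parity

m₁+m₂+m₃ = 2 + 0 − 2 = 0  ✓
triangle: |7−3|=4 ≤ l₃=5 ≤ 7+3=10  ✓
parity: l₁+l₂+l₃ = 15 is odd  ✗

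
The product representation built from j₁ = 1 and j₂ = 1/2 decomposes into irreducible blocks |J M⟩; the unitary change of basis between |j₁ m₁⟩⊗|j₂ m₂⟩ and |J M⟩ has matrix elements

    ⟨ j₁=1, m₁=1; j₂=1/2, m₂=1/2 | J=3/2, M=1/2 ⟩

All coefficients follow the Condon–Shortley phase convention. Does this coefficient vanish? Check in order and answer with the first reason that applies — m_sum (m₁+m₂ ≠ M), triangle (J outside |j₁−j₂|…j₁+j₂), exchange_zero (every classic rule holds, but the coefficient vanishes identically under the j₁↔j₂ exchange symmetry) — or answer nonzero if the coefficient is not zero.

m_sum

m-sum: m₁+m₂ = 1+1/2 = 3/2, M = 1/2  ✗ ⇒ coefficient is 0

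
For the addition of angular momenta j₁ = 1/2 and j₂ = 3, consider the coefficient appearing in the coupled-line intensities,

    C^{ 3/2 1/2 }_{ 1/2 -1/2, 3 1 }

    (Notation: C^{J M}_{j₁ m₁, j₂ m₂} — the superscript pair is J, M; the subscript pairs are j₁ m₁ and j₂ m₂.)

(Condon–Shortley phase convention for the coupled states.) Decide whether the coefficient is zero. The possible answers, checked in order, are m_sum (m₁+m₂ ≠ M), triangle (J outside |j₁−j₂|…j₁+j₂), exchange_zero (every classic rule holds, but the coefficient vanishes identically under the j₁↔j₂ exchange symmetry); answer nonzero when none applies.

triangle

m-sum: m₁+m₂ = -1/2+1 = 1/2, M = 1/2  ✓
triangle: need |j₁−j₂| ≤ J ≤ j₁+j₂, i.e. J ∈ [5/2, 7/2]; J = 3/2 is outside ✗ ⇒ coefficient is 0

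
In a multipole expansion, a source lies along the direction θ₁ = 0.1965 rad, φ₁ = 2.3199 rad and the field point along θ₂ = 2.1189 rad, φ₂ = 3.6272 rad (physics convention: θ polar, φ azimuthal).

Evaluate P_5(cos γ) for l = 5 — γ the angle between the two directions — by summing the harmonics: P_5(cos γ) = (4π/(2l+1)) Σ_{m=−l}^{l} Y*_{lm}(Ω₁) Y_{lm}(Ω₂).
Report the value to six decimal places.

Summing Y*_{l m}(θ₁,φ₁)·Y_{l m}(θ₂,φ₂) over m ∈ [−5, 5]; prefactor 4π/(2·5+1) = 1.142397:
  m=-5: Y*=0.00007 - 0.00011j  Y=0.15894 + 0.13760j  product 0.00003 - 0.00001j
  m=-4: Y*=-0.00207 + 0.00030j  Y=0.14738 + 0.37816j  product -0.00042 - 0.00074j
  m=-3: Y*=0.01537 + 0.01234j  Y=-0.03531 + 0.30851j  product -0.00435 + 0.00431j
  m=-2: Y*=-0.00866 - 0.11916j  Y=0.06733 - 0.09850j  product -0.01232 - 0.00717j
  m=-1: Y*=-0.29651 + 0.31886j  Y=0.30295 - 0.15988j  product -0.03885 + 0.14400j
  m=+0: Y*=0.68326 + 0.00000j  Y=-0.03890 + 0.00000j  product -0.02658 + 0.00000j
  m=+1: Y*=0.29651 + 0.31886j  Y=-0.30295 - 0.15988j  product -0.03885 - 0.14400j
  m=+2: Y*=-0.00866 + 0.11916j  Y=0.06733 + 0.09850j  product -0.01232 + 0.00717j
  m=+3: Y*=-0.01537 + 0.01234j  Y=0.03531 + 0.30851j  product -0.00435 - 0.00431j
  m=+4: Y*=-0.00207 - 0.00030j  Y=0.14738 - 0.37816j  product -0.00042 + 0.00074j
  m=+5: Y*=-0.00007 - 0.00011j  Y=-0.15894 + 0.13760j  product 0.00003 + 0.00001j
Σ over m = -0.13840 - 0.00000j; ×(4π/11) → -0.15811 - 0.00000j. Real part: -0.158110

-0.158110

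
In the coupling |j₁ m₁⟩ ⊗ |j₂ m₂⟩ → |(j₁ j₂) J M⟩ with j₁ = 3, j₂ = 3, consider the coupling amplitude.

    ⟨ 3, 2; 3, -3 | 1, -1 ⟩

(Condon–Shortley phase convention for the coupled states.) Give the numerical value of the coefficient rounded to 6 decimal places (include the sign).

√[3·5!1!1!/8! · 5!1!0!6!0!2!] = √(10800/7)
  +(−1)^0/∏(0,5,1,0,0,1)! = 1/120  (running 1/120)
⟨..|..⟩ = √(10800/7)·(1/120) = +0.327327

+√(3/28) ≈ +0.327327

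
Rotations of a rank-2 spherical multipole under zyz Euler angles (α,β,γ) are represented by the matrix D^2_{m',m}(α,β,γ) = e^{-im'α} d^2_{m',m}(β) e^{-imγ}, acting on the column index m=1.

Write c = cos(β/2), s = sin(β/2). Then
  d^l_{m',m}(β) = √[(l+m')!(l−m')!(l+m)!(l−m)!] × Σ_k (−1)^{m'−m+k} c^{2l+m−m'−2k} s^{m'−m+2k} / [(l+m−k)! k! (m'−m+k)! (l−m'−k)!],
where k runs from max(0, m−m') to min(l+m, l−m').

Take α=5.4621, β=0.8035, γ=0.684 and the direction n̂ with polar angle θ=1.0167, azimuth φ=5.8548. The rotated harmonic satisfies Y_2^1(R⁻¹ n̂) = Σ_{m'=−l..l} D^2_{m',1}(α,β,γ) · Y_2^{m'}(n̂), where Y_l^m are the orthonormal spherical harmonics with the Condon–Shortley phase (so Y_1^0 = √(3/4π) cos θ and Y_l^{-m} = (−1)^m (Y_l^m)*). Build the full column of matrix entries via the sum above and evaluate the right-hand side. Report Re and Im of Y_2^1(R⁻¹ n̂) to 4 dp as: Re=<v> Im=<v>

Re=-0.2407 Im=-0.1056

Need the full column D^2_{m',1} for m'=−2..2 at α=5.4621, β=0.8035, γ=0.6840.
cos(β/2)=0.920378, sin(β/2)=0.391030
d^2_{-2,1}: single k=3 term ⇒ +0.110059;  D = -0.075452-0.080125i
d^2_{-1,1}: k∈[2..3] ⇒ +0.388573 -0.023380 = +0.365194;  D = +0.023980-0.364406i
d^2_{0,1}: k∈[1..2] ⇒ +0.746765 -0.134794 = +0.611971;  D = +0.474309-0.386704i
d^2_{1,1}: k∈[0..1] ⇒ +0.717571 -0.388573 = +0.328998;  D = +0.325911+0.044960i
d^2_{2,1}: single k=0 term ⇒ -0.609731;  D = -0.350606-0.498846i
Y_2^{m'}(θ=1.0167,φ=5.8548) and Σ D·Y over m':
  (-0.0755-0.0801i)·(+0.1829+0.2111i)  (+0.0240-0.3644i)·(+0.3144+0.1436i)  (+0.4743-0.3867i)·(-0.0534+0.0000i)  (+0.3259+0.0450i)·(-0.3144+0.1436i)  (-0.3506-0.4988i)·(+0.1829-0.2111i)
Y_2^1(R⁻¹ n̂) = -0.240742-0.105640i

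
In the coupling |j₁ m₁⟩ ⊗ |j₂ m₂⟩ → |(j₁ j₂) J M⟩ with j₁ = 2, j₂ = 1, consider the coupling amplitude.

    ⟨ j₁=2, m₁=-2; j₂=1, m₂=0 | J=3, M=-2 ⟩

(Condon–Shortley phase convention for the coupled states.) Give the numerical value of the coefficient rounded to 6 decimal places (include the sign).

triangle: 0!×4!×2!/7! = 48/5040
(j±m)!: 0!×4!×1!×1!×1!×5! = 2880
prefactor² = (2J+1)×Δ×N² = 192
  k=0: +1/(0!×0!×4!×1!×0!×1!) = 1/24
Σ = 1/24  ⇒  CG² = 192×(1/24)² = 1/3
CG = +√(1/3) = +0.577350

+√(1/3) = +0.577350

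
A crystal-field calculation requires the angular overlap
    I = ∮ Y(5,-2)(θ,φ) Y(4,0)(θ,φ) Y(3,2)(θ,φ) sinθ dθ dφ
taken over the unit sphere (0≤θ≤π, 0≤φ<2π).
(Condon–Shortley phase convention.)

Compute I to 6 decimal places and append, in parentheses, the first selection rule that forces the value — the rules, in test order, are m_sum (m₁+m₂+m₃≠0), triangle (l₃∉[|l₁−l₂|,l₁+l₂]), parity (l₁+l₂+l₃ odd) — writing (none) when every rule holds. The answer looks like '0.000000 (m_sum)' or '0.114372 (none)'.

-0.065427 (none)

m-sum 0 ✓  L=12 even ✓  1≤3≤9 ✓
Π(2lᵢ+1) = 11×9×7 = 693
triangle coeff Δ(5,4,3) = 1/180180
Σ_t [2,4]: t=2:+1/576 t=3:−1/144 t=4:+1/576 = -1/288
(3j)²=20/1001 [(5 4 3; 0 0 0)], sign=+1
Σ_t [3,4]: t=3:−1/864 t=4:+1/576 = 1/1728
(3j)²=5/1287 [(5 4 3; -2 0 2)], sign=-1
⇒ 4πI² = 100/1859
I = (-1)√(100/1859/(4π)) = -0.06542675
No selection rule forces the value: the integral is nonzero (none).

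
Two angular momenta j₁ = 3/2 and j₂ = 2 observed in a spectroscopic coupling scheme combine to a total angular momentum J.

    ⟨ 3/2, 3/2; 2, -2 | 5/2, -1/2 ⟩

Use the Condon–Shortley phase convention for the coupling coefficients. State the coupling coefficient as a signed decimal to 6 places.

+0.414039  (= +√(6/35))

j₁+j₂−J=1  J+j₁−j₂=2  J−j₁+j₂=3  j₁+j₂+J+1=7
(j₁±m₁, j₂±m₂, J±M) = (3,0,0,4,2,3)
P² = 864/35
sum k=0..0:
  [0] +1/12 = 1/12
S = 1/12
C² = P²·S² = 6/35 ; C = +0.414039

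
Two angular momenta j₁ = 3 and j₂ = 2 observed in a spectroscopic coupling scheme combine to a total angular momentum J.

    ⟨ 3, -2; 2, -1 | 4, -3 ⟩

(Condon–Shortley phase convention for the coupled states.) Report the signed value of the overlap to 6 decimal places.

triangle: 1!·5!·3!/10! = 720/3628800
(j±m)!: 1!·5!·1!·3!·1!·7! = 3628800
prefactor² = (2J+1)·Δ·N² = 6480
  k=0: +1/(0!·1!·5!·1!·0!·2!) = 1/240
  k=1: −1/(1!·0!·4!·0!·1!·3!) = -1/144
Σ = -1/360  ⇒  CG² = 6480·(-1/360)² = 1/20
CG = −√(1/20) = -0.223607

−√(1/20) ≈ -0.223607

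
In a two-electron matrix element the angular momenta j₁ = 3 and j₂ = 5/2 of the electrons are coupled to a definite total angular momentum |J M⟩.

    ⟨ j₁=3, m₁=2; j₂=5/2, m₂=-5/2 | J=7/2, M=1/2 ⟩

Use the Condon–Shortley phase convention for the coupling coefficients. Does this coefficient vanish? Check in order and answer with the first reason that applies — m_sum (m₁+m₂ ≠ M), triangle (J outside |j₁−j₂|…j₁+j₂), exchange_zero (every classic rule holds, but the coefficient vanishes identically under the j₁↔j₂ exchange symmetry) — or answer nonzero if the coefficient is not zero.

m_sum

m-sum: m₁+m₂ = 2+(-5/2) = -1/2, M = 1/2  ✗ ⇒ coefficient is 0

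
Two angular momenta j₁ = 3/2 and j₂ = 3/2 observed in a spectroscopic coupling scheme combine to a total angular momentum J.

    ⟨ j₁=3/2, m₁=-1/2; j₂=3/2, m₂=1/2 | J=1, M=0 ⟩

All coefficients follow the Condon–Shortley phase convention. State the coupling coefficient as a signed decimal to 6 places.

triangle: 2!·1!·1!/5! = 2/120
(j±m)!: 1!·2!·2!·1!·1!·1! = 4
prefactor² = (2J+1)·Δ·N² = 1/5
  k=1: −1/(1!·1!·1!·1!·0!·0!) = -1
  k=2: +1/(2!·0!·0!·0!·1!·1!) = 1/2
Σ = -1/2  ⇒  CG² = 1/5·(-1/2)² = 1/20
CG = −√(1/20) = -0.223607

−√(1/20) ≈ -0.223607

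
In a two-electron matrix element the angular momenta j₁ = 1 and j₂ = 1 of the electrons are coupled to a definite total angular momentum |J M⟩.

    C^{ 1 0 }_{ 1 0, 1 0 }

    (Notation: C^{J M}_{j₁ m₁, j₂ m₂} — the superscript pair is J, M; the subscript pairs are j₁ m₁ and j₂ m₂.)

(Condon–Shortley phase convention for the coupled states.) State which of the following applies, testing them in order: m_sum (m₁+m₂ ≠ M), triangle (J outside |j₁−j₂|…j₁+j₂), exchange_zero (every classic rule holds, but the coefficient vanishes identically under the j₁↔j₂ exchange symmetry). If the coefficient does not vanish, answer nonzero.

m-sum: m₁+m₂ = 0+0 = 0, M = 0  ✓
triangle: |j₁−j₂| = 0 ≤ J = 1 ≤ j₁+j₂ = 2  ✓
exchange: j₁=j₂ and m₁=m₂, and (−1)^(j₁+j₂−J) = (−1)^1 = −1 forces ⟨j₁m₁;j₂m₂|JM⟩ = −⟨j₂m₂;j₁m₁|JM⟩ = −⟨j₁m₁;j₂m₂|JM⟩ ⇒ the coefficient vanishes identically
Racah sum check: Σ_k collapses to 0 ⇒ CG = 0

exchange_zero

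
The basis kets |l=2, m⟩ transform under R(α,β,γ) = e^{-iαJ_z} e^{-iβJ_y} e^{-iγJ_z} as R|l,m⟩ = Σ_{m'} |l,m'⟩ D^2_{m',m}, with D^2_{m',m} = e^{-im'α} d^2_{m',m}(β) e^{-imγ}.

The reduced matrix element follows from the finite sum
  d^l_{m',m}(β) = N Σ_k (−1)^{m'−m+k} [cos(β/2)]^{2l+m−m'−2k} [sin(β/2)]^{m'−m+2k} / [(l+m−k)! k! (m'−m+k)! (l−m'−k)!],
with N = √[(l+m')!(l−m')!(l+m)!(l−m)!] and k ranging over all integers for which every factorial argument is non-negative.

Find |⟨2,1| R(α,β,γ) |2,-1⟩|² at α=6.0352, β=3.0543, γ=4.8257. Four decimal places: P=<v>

D^2_{1,-1}(6.0352,3.0543,4.8257) = e^{-i·1·6.0352}·d^2_{1,-1}(3.0543)·e^{-i·-1·4.8257}. Compute d first:
Half-angle: c=0.043632, s=0.999048. N=√(6·1·1·6)=6.000000
k∈{0,1} keeps every argument non-negative
  k=0: (−1)^2·6.0000/(2)·0.0436^2·0.9990^2 = +0.005701
  k=1: (−1)^3·6.0000/(6)·0.0436^0·0.9990^4 = -0.996196
d^2_{1,-1}(3.0543) = +0.005701 -0.996196 = -0.990496
|D^2_{1,-1}|² = |d^2_{1,-1}(β)|² = (-0.990496)² = 0.981081 (the z-rotation phases have unit modulus)

P=0.9811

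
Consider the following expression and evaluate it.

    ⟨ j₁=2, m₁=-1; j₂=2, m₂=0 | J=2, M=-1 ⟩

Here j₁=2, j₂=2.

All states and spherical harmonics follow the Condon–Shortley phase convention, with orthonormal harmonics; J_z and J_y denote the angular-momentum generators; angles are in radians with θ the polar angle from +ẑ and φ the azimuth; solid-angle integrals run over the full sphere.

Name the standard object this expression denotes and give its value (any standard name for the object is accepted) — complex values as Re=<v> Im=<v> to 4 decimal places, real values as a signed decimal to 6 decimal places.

Clebsch–Gordan coefficient, −√(1/14) ≈ -0.267261

This is a Clebsch–Gordan (vector-coupling) coefficient.
j₁+j₂−J=2  J+j₁−j₂=2  J−j₁+j₂=2  j₁+j₂+J+1=7
(j₁±m₁, j₂±m₂, J±M) = (1,3,2,2,1,3)
P² = 8/7
sum k=1..2:
  [1] −1/2 = -1/2
  [2] +1/4 = 1/4
S = -1/4
C² = P²·S² = 1/14 ; C = -0.267261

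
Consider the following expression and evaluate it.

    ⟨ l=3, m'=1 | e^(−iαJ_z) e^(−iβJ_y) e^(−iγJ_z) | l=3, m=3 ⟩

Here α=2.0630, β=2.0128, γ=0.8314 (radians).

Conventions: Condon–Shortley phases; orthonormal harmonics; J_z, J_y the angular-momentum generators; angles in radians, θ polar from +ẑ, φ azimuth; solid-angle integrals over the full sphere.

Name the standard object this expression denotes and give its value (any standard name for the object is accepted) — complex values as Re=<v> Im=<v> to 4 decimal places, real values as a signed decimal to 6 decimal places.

This is a Wigner D-matrix element — the rotation-matrix element ⟨l m'| R(α,β,γ) |l m⟩ in the angular-momentum basis.
First d^3_{1,3}(β=2.0128), then the phase factors e^{-i(1)α} and e^{-i(3)γ}:
c=cos(2.012800/2)=0.534906, s=sin(2.012800/2)=0.844912; N=√[24·2·720·1]=185.903201
The bounds max(0,m−m')=2 and min(l+m,l−m')=2 give 1 term
  k=2: (−1)^0·185.9032/(48)·0.5349^4·0.8449^2 = +0.226349
d^3_{1,3}(2.0128) = +0.226349
Attach z-rotation phases: D = e^{-i(1)(2.0630)}·(+0.226349)·e^{-i(3)(0.8314)} = -0.034986+0.223628i

Wigner D-matrix element, Re=-0.0350 Im=0.2236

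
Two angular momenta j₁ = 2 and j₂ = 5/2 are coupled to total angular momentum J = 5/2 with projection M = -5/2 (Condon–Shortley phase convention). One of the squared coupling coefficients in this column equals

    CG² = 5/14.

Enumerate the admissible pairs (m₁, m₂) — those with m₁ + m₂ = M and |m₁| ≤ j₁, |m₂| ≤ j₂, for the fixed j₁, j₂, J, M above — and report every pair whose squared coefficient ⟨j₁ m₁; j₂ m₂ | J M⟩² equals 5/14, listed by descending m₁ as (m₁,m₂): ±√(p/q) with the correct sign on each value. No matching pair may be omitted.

Admissible pairs with m₁+m₂ = M = -5/2: (-2,-1/2), (-1,-3/2), (0,-5/2)
  (m₁,m₂)=(0,-5/2): CG² = 5/14, CG = +√(5/14)   ← matches the target
  (m₁,m₂)=(-1,-3/2): CG² = 3/7, CG = −√(3/7)
  (m₁,m₂)=(-2,-1/2): CG² = 3/14, CG = +√(3/14)
Pairs with CG² = 5/14: (0,-5/2): +√(5/14)

(0,-5/2): +√(5/14)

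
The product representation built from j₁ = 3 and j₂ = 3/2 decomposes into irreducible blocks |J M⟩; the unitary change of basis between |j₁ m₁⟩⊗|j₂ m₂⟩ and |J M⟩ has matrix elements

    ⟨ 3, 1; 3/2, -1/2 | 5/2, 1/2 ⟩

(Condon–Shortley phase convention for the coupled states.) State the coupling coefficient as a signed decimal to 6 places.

j₁+j₂−J=2  J+j₁−j₂=4  J−j₁+j₂=1  j₁+j₂+J+1=8
(j₁±m₁, j₂±m₂, J±M) = (4,2,1,2,3,2)
P² = 288/35
sum k=0..1:
  [0] +1/8 = 1/8
  [1] −1/6 = -1/6
S = -1/24
C² = P²·S² = 1/70 ; C = -0.119523

-0.119523  (= −√(1/70))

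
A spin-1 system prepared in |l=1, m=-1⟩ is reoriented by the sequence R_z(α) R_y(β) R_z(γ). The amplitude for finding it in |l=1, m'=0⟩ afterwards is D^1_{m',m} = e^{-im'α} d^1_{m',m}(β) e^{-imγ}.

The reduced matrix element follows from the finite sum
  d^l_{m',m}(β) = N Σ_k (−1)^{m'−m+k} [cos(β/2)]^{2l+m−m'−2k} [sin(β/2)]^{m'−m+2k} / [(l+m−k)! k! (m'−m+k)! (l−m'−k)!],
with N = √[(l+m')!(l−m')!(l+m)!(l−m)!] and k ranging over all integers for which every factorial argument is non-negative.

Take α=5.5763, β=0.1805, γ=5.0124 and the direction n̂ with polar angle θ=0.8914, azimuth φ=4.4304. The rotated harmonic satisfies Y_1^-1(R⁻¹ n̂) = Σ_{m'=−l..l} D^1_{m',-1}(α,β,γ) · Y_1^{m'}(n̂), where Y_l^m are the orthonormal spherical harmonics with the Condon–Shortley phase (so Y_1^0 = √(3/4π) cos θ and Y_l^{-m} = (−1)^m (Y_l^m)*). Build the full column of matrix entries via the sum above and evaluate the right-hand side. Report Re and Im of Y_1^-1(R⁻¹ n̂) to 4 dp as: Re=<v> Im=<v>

Re=0.2546 Im=0.0055

Need the full column D^1_{m',-1} for m'=−1..1 at α=5.5763, β=0.1805, γ=5.0124.
cos(β/2)=0.995930, sin(β/2)=0.090128
d^1_{-1,-1}: single k=0 term ⇒ +0.991877;  D = -0.392526-0.910902i
d^1_{0,-1}: single k=0 term ⇒ -0.126941;  D = -0.037515+0.121271i
d^1_{1,-1}: single k=0 term ⇒ +0.008123;  D = +0.006865-0.004342i
Y_1^{m'}(θ=0.8914,φ=4.4304) and Σ D·Y over m':
  (-0.3925-0.9109i)·(-0.0748+0.2582i)  (-0.0375+0.1213i)·(+0.3070+0.0000i)  (+0.0069-0.0043i)·(+0.0748+0.2582i)
Y_1^-1(R⁻¹ n̂) = +0.254636+0.005471i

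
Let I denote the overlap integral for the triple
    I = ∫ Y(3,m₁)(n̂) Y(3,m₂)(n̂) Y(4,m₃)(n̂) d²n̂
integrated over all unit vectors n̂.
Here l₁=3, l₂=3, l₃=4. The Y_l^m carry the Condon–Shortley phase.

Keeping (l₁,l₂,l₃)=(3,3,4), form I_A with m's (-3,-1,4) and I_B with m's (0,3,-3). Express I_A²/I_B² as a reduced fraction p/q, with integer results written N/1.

Shared (l₁,l₂,l₃)=(3,3,4): N and (l;000)² cancel in I_A²/I_B².
A: Δ = 2!·4!·4!/11! = 1/34650; Racah Σ t=2..2: t=2:+1/1152 = 1/1152; ⇒ 3j(3 3 4; -3 -1 4)² = 1/33, sgn +1
B: Δ = 2!·4!·4!/11! = 1/34650; Racah Σ t=2..2: t=2:+1/288 = 1/288; ⇒ 3j(3 3 4; 0 3 -3)² = 1/22, sgn -1
I_A²/I_B² = (1/33)/(1/22) = 2/3

2/3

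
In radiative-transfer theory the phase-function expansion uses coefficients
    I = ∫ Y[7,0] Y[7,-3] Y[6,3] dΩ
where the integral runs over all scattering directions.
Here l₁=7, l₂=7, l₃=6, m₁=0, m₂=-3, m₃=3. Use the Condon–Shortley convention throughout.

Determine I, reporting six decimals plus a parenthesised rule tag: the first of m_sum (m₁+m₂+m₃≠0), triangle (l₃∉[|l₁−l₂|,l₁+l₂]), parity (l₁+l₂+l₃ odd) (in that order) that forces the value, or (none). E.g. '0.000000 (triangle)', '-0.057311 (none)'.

0.111416 (none)

m-sum 0 ✓  L=20 even ✓  0≤6≤14 ✓
Π(2lᵢ+1) = 15×15×13 = 2925
triangle coeff Δ(7,7,6) = 1/2444321880
Σ_t [1,7]: t=1:−1/2612736000 t=2:+1/20736000 t=3:−1/1658880 t=4:+1/746496 t=5:−1/1658880 t=6:+1/20736000 t=7:−1/2612736000 = 1/4354560
(3j)²=1000/138567 [(7 7 6; 0 0 0)], sign=+1
Σ_t [1,4]: t=1:−1/130636800 t=2:+1/8294400 t=3:−1/4147200 t=4:+1/14929920 = -1/16329600
(3j)²=1024/138567 [(7 7 6; 0 -3 3)], sign=+1
⇒ 4πI² = 25600000/164109517
I = (+1)√(25600000/164109517/(4π)) = 0.11141616
No selection rule forces the value: the integral is nonzero (none).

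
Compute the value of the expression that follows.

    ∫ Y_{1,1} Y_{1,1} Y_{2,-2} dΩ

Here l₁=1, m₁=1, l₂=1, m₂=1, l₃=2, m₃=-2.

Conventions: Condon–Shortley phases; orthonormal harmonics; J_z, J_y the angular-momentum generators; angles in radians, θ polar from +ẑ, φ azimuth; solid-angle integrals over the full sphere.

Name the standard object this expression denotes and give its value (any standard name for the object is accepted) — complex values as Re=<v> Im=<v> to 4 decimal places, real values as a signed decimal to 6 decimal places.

This is a Gaunt coefficient — the integral of a triple product of spherical harmonics over the sphere.
m-sum 0 ✓  L=4 even ✓  0≤2≤2 ✓
Π(2lᵢ+1) = 3×3×5 = 45
triangle coeff Δ(1,1,2) = 1/30
Σ_t [0,0]: t=0:+1/1 = 1/1
(3j)²=2/15 [(1 1 2; 0 0 0)], sign=+1
Σ_t [0,0]: t=0:+1/4 = 1/4
(3j)²=1/5 [(1 1 2; 1 1 -2)], sign=+1
⇒ 4πI² = 6/5
I = (+1)√(6/5/(4π)) = 0.30901936

Gaunt coefficient, +0.309019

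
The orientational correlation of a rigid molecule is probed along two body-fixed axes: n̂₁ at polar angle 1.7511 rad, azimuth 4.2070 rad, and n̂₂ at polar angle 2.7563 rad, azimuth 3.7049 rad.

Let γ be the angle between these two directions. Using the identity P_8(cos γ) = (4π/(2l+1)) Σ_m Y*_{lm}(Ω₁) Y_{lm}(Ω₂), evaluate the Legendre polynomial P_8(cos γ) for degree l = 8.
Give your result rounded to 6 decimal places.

-0.100038

Term-by-term m-sum for l=8 (normalisation 4π/17 = 0.739198):
  m=-8: Y*=-0.28059 + 0.35469j  Y=-0.00004 + 0.00020j  product -0.00006 - 0.00007j
  m=-7: Y*=0.12724 + 0.30422j  Y=-0.00141 + 0.00145j  product -0.00062 - 0.00024j
  m=-6: Y*=-0.17559 - 0.01926j  Y=-0.01225 + 0.00297j  product 0.00221 - 0.00029j
  m=-5: Y*=-0.19510 + 0.27640j  Y=-0.05291 - 0.01783j  product 0.01525 - 0.01114j
  m=-4: Y*=-0.03190 - 0.06592j  Y=-0.11326 - 0.13936j  product -0.00557 + 0.01191j
  m=-3: Y*=-0.32825 - 0.01795j  Y=-0.04817 - 0.40246j  product 0.00859 + 0.13297j
  m=-2: Y*=0.01358 - 0.02166j  Y=0.24361 - 0.51190j  product -0.00778 - 0.01223j
  m=-1: Y*=-0.15562 - 0.28125j  Y=0.23227 - 0.14669j  product -0.07740 - 0.04250j
  m=+0: Y*=0.01140 + 0.00000j  Y=-0.39933 + 0.00000j  product -0.00455 + 0.00000j
  m=+1: Y*=0.15562 - 0.28125j  Y=-0.23227 - 0.14669j  product -0.07740 + 0.04250j
  m=+2: Y*=0.01358 + 0.02166j  Y=0.24361 + 0.51190j  product -0.00778 + 0.01223j
  m=+3: Y*=0.32825 - 0.01795j  Y=0.04817 - 0.40246j  product 0.00859 - 0.13297j
  m=+4: Y*=-0.03190 + 0.06592j  Y=-0.11326 + 0.13936j  product -0.00557 - 0.01191j
  m=+5: Y*=0.19510 + 0.27640j  Y=0.05291 - 0.01783j  product 0.01525 + 0.01114j
  m=+6: Y*=-0.17559 + 0.01926j  Y=-0.01225 - 0.00297j  product 0.00221 + 0.00029j
  m=+7: Y*=-0.12724 + 0.30422j  Y=0.00141 + 0.00145j  product -0.00062 + 0.00024j
  m=+8: Y*=-0.28059 - 0.35469j  Y=-0.00004 - 0.00020j  product -0.00006 + 0.00007j
Σ over m = -0.13533 + 0.00000j; ×(4π/17) → -0.10004 + 0.00000j. Real part: -0.100038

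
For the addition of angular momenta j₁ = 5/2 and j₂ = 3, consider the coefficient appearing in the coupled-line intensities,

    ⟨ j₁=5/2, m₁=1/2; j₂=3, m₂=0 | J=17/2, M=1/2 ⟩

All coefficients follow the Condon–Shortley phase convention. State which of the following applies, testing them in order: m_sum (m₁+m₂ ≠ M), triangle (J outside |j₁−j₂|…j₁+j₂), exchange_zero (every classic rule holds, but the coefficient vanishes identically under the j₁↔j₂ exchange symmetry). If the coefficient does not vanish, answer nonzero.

triangle

m-sum: m₁+m₂ = 1/2+0 = 1/2, M = 1/2  ✓
triangle: need |j₁−j₂| ≤ J ≤ j₁+j₂, i.e. J ∈ [1/2, 11/2]; J = 17/2 is outside ✗ ⇒ coefficient is 0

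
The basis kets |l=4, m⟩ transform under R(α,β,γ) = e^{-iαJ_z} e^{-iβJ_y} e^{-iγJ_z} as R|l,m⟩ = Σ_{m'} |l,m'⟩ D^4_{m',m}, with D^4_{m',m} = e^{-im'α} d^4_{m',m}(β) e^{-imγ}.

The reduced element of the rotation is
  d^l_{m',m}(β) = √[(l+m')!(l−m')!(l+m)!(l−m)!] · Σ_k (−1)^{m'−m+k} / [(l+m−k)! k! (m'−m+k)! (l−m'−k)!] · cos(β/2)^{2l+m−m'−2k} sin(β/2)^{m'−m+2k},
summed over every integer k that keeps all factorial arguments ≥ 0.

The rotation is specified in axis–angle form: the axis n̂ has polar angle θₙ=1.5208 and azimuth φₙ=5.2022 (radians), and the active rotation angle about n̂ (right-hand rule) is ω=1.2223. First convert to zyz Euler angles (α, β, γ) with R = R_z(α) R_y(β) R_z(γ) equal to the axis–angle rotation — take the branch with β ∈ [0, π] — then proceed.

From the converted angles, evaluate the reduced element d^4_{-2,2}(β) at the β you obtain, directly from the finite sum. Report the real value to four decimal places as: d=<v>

Axis–angle → zyz. n̂ = (sinθₙcosφₙ, sinθₙsinφₙ, cosθₙ) = (+0.469871, -0.881319, +0.049976), ω = 1.2223.
R = I cosω + sinω [n̂]ₓ + (1−cosω) n̂n̂ᵀ gives
  R = [+0.486871, -0.319667, -0.812877; -0.225724, +0.852969, -0.470630; +0.843804, +0.412622, +0.343130]
β = atan2(√(R₁₃²+R₂₃²), R₃₃) = 1.220550; α = atan2(R₂₃, R₁₃) mod 2π = 3.666404; γ = atan2(R₃₂, −R₃₁) mod 2π = 2.686782
d^4_{-2,2}(β=1.2205) via the finite sum:
With c≡cos(β/2)=0.819491 and s≡sin(β/2)=0.573093, N=[2·720·720·2]^{1/2}=1440.000000
k: max(0,(2)−(-2))=4 … min(4+(2),4−(-2))=6
  k=4: (−1)^0·1440.0000/(96)·0.8195^4·0.5731^4 = +0.729737
  k=5: (−1)^1·1440.0000/(120)·0.8195^2·0.5731^6 = -0.285508
  k=6: (−1)^2·1440.0000/(1440)·0.8195^0·0.5731^8 = +0.011636
d^4_{-2,2}(1.2205) = +0.729737 -0.285508 +0.011636 = +0.455865

d=0.4559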